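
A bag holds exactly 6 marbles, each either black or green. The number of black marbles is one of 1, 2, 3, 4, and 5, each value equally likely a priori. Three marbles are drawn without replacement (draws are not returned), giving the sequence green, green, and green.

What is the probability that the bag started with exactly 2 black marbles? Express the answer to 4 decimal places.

0.2667

Compute the likelihood of the observed sequence for each case: P(data | r = 1) = (5/6)(4/5)(3/4) = 1/2; P(data | r = 2) = (4/6)(3/5)(2/4) = 1/5; P(data | r = 3) = (3/6)(2/5)(1/4) = 1/20; P(data | r = 4) = (2/6)(1/5)(0/4) = 0; P(data | r = 5) = (1/6)(0/5) = 0.
Weighting by the prior gives 1/5 · 1/2 = 1/10, 1/5 · 1/5 = 1/25, 1/5 · 1/20 = 1/100, 1/5 · 0 = 0, 1/5 · 0 = 0; these sum to 3/20.
So P(r = 2 | data) = (1/25) / (3/20) = 4/15.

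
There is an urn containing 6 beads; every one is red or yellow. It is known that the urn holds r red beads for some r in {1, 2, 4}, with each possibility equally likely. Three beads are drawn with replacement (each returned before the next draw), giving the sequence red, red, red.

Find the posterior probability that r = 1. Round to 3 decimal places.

Under each hypothesis, the probability of the observed sequence is: P(data | r = 1) = (1/6)(1/6)(1/6) = 1/216; P(data | r = 2) = (2/6)(2/6)(2/6) = 1/27; P(data | r = 4) = (4/6)(4/6)(4/6) = 8/27.
Weighting by the prior gives 1/3 · 1/216 = 1/648, 1/3 · 1/27 = 1/81, 1/3 · 8/27 = 8/81; these sum to 73/648.
By Bayes' rule, P(r = 1 | data) = (1/648) / (73/648) = 1/73.

0.014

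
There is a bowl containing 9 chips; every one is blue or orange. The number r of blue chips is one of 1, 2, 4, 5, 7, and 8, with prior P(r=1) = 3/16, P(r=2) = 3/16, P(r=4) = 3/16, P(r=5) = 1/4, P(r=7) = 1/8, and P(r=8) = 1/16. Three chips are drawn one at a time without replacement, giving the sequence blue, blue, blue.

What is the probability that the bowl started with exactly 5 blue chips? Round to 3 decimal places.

For each hypothesis, P(data | H) works out to: P(data | r = 1) = (1/9)(0/8) = 0; P(data | r = 2) = (2/9)(1/8)(0/7) = 0; P(data | r = 4) = (4/9)(3/8)(2/7) = 1/21; P(data | r = 5) = (5/9)(4/8)(3/7) = 5/42; P(data | r = 7) = (7/9)(6/8)(5/7) = 5/12; P(data | r = 8) = (8/9)(7/8)(6/7) = 2/3.
Weighting by the prior gives 3/16 · 0 = 0, 3/16 · 0 = 0, 3/16 · 1/21 = 1/112, 1/4 · 5/42 = 5/168, 1/8 · 5/12 = 5/96, 1/16 · 2/3 = 1/24; with total 89/672.
By Bayes' rule, P(r = 5 | data) = (5/168) / (89/672) = 20/89.

0.225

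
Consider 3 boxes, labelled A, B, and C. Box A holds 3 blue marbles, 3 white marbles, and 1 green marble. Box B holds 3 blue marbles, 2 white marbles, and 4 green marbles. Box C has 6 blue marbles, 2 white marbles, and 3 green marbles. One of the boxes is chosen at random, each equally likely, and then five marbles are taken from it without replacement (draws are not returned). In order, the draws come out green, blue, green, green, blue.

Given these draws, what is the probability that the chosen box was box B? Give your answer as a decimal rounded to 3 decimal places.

0.746

For each hypothesis, P(data | H) works out to: P(data | box A) = (1/7)(3/6)(0/5) = 0; P(data | box B) = (4/9)(3/8)(3/7)(2/6)(2/5) = 0.0095238; P(data | box C) = (3/11)(6/10)(2/9)(1/8)(5/7) = 0.0032468.
Weighting by the prior gives 1/3 · 0 = 0, 1/3 · 0.0095238 = 0.0031746, 1/3 · 0.0032468 = 0.0010823; with total 0.0042569.
Therefore the posterior P(box B | data) = (0.0031746) / (0.0042569) = 0.74576.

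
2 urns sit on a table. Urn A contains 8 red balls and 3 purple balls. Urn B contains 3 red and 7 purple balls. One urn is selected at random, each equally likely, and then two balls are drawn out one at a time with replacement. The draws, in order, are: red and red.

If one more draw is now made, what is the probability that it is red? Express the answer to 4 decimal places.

Under each hypothesis, the probability of the observed sequence is: P(data | urn A) = (8/11)(8/11) = 0.52893; P(data | urn B) = (3/10)(3/10) = 0.09.
The prior-weighted likelihoods are 1/2 · 0.52893 = 0.26446, 1/2 · 0.09 = 0.045; summing to 0.30946.
Normalising, the posterior is P(urn A | data) = 0.85459, P(urn B | data) = 0.14541.
The predictive probability is P(red next | data) = (8/11)(0.85459) + (3/10)(0.14541) = 0.66514.

0.6651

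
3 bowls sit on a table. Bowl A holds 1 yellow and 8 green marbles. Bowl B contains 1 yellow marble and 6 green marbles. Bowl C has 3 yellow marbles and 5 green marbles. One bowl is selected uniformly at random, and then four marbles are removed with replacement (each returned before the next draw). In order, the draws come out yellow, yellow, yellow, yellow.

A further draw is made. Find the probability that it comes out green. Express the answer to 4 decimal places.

0.6317

Under each hypothesis, the probability of the observed sequence is: P(data | bowl A) = (1/9)(1/9)(1/9)(1/9) = 0.00015242; P(data | bowl B) = (1/7)(1/7)(1/7)(1/7) = 0.00041649; P(data | bowl C) = (3/8)(3/8)(3/8)(3/8) = 0.019775.
Multiplying each by its prior: 1/3 · 0.00015242 = 5.0805e-05, 1/3 · 0.00041649 = 0.00013883, 1/3 · 0.019775 = 0.0065918; these sum to 0.0067814.
Dividing through by the total gives posterior P(bowl A | data) = 0.0074918, P(bowl B | data) = 0.020472, P(bowl C | data) = 0.97204.
The predictive probability is P(green next | data) = (8/9)(0.0074918) + (6/7)(0.020472) + (5/8)(0.97204) = 0.63173.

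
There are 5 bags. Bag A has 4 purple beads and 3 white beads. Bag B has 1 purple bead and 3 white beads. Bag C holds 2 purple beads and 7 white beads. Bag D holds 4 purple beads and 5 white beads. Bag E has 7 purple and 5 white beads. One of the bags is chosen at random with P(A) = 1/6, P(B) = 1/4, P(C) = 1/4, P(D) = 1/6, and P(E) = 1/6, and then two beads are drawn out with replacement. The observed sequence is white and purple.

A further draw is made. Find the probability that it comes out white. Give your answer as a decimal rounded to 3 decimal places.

Compute the likelihood of the observed sequence for each case: P(data | bag A) = (3/7)(4/7) = 0.2449; P(data | bag B) = (3/4)(1/4) = 0.1875; P(data | bag C) = (7/9)(2/9) = 0.17284; P(data | bag D) = (5/9)(4/9) = 0.24691; P(data | bag E) = (5/12)(7/12) = 0.24306.
The prior-weighted likelihoods are 1/6 · 0.2449 = 0.040816, 1/4 · 0.1875 = 0.046875, 1/4 · 0.17284 = 0.04321, 1/6 · 0.24691 = 0.041152, 1/6 · 0.24306 = 0.040509; with total 0.21256.
Normalising, the posterior is P(bag A | data) = 0.19202, P(bag B | data) = 0.22052, P(bag C | data) = 0.20328, P(bag D | data) = 0.1936, P(bag E | data) = 0.19058.
Averaging over the posterior, P(white next | data) = (3/7)(0.19202) + (3/4)(0.22052) + (7/9)(0.20328) + (5/9)(0.1936) + (5/12)(0.19058) = 0.59276.

0.593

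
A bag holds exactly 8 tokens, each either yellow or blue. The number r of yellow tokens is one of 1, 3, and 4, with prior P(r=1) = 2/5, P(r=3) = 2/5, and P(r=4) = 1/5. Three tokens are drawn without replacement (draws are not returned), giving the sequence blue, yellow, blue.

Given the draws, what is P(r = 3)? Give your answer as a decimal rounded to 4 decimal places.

The likelihood of the observed sequence under each hypothesis: P(data | r = 1) = (7/8)(1/7)(6/6) = 1/8; P(data | r = 3) = (5/8)(3/7)(4/6) = 5/28; P(data | r = 4) = (4/8)(4/7)(3/6) = 1/7.
Multiplying each by its prior: 2/5 · 1/8 = 1/20, 2/5 · 5/28 = 1/14, 1/5 · 1/7 = 1/35; these sum to 3/20.
By Bayes' rule, P(r = 3 | data) = (1/14) / (3/20) = 10/21.

0.4762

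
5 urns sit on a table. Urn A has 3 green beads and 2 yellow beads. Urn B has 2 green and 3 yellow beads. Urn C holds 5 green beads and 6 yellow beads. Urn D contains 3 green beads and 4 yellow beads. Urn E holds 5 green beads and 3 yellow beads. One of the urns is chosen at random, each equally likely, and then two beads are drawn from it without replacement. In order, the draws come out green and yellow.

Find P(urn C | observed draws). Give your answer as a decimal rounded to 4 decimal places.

Compute the likelihood of the observed sequence for each case: P(data | urn A) = (3/5)(2/4) = 0.3; P(data | urn B) = (2/5)(3/4) = 0.3; P(data | urn C) = (5/11)(6/10) = 0.27273; P(data | urn D) = (3/7)(4/6) = 0.28571; P(data | urn E) = (5/8)(3/7) = 0.26786.
Multiplying each by its prior: 1/5 · 0.3 = 0.06, 1/5 · 0.3 = 0.06, 1/5 · 0.27273 = 0.054545, 1/5 · 0.28571 = 0.057143, 1/5 · 0.26786 = 0.053571; with total 0.28526.
So P(urn C | data) = (0.054545) / (0.28526) = 0.19121.

0.1912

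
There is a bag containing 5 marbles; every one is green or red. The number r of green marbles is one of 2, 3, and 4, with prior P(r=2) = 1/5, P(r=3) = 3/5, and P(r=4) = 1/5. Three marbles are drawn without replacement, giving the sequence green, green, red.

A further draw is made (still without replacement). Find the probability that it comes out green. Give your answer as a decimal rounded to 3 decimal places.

Under each hypothesis, the probability of the observed sequence is: P(data | r = 2) = (2/5)(1/4)(3/3) = 1/10; P(data | r = 3) = (3/5)(2/4)(2/3) = 1/5; P(data | r = 4) = (4/5)(3/4)(1/3) = 1/5.
Multiplying each by its prior: 1/5 · 1/10 = 1/50, 3/5 · 1/5 = 3/25, 1/5 · 1/5 = 1/25; these sum to 9/50.
The posterior is then P(r = 2 | data) = 1/9, P(r = 3 | data) = 2/3, P(r = 4 | data) = 2/9.
Averaging over the posterior, P(green next | data) = (0)(1/9) + (1/2)(2/3) + (1)(2/9) = 5/9.

0.556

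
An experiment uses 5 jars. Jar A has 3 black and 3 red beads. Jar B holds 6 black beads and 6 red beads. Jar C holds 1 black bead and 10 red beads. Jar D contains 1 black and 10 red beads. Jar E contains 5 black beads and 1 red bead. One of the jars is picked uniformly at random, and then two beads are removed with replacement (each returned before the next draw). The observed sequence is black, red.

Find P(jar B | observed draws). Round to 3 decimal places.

The likelihood of the observed sequence under each hypothesis: P(data | jar A) = (3/6)(3/6) = 0.25; P(data | jar B) = (6/12)(6/12) = 0.25; P(data | jar C) = (1/11)(10/11) = 0.082645; P(data | jar D) = (1/11)(10/11) = 0.082645; P(data | jar E) = (5/6)(1/6) = 0.13889.
The prior-weighted likelihoods are 1/5 · 0.25 = 0.05, 1/5 · 0.25 = 0.05, 1/5 · 0.082645 = 0.016529, 1/5 · 0.082645 = 0.016529, 1/5 · 0.13889 = 0.027778; these sum to 0.16084.
Therefore the posterior P(jar B | data) = (0.05) / (0.16084) = 0.31088.

0.311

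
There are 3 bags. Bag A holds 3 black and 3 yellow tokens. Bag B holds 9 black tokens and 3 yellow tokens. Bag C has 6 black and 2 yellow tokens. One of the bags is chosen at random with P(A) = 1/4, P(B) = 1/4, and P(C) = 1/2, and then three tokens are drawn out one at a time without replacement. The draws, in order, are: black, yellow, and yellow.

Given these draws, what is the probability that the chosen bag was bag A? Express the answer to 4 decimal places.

For each hypothesis, P(data | H) works out to: P(data | bag A) = (3/6)(3/5)(2/4) = 0.15; P(data | bag B) = (9/12)(3/11)(2/10) = 0.040909; P(data | bag C) = (6/8)(2/7)(1/6) = 0.035714.
The prior-weighted likelihoods are 1/4 · 0.15 = 0.0375, 1/4 · 0.040909 = 0.010227, 1/2 · 0.035714 = 0.017857; with total 0.065584.
Hence P(bag A | data) = (0.0375) / (0.065584) = 0.57178.

0.5718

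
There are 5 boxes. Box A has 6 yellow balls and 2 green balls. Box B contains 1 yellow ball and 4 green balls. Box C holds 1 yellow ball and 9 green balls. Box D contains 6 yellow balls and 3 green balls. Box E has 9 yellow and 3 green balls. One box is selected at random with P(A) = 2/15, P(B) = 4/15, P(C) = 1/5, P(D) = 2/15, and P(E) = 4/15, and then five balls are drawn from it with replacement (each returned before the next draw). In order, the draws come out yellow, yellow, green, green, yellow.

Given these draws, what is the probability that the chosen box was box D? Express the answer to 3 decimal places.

0.267

For each hypothesis, P(data | H) works out to: P(data | box A) = (6/8)(6/8)(2/8)(2/8)(6/8) = 0.026367; P(data | box B) = (1/5)(1/5)(4/5)(4/5)(1/5) = 0.00512; P(data | box C) = (1/10)(1/10)(9/10)(9/10)(1/10) = 0.00081; P(data | box D) = (6/9)(6/9)(3/9)(3/9)(6/9) = 0.032922; P(data | box E) = (9/12)(9/12)(3/12)(3/12)(9/12) = 0.026367.
The prior-weighted likelihoods are 2/15 · 0.026367 = 0.0035156, 4/15 · 0.00512 = 0.0013653, 1/5 · 0.00081 = 0.000162, 2/15 · 0.032922 = 0.0043896, 4/15 · 0.026367 = 0.0070313; summing to 0.016464.
Hence P(box D | data) = (0.0043896) / (0.016464) = 0.26662.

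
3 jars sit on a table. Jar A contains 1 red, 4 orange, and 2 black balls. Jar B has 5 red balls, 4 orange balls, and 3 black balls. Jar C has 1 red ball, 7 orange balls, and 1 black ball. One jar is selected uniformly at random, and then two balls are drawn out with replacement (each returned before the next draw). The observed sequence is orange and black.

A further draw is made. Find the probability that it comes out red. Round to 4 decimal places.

0.2031

For each hypothesis, P(data | H) works out to: P(data | jar A) = (4/7)(2/7) = 0.16327; P(data | jar B) = (4/12)(3/12) = 0.083333; P(data | jar C) = (7/9)(1/9) = 0.08642.
Weighting by the prior gives 1/3 · 0.16327 = 0.054422, 1/3 · 0.083333 = 0.027778, 1/3 · 0.08642 = 0.028807; these sum to 0.11101.
Dividing through by the total gives posterior P(jar A | data) = 0.49026, P(jar B | data) = 0.25024, P(jar C | data) = 0.2595.
The predictive probability is P(red next | data) = (1/7)(0.49026) + (5/12)(0.25024) + (1/9)(0.2595) = 0.20314.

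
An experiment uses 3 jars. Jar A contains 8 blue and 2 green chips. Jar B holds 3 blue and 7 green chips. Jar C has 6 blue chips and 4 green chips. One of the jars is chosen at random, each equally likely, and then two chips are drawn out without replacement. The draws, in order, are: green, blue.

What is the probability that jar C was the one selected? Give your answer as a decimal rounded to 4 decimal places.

0.3934

The likelihood of the observed sequence under each hypothesis: P(data | jar A) = (2/10)(8/9) = 8/45; P(data | jar B) = (7/10)(3/9) = 7/30; P(data | jar C) = (4/10)(6/9) = 4/15.
Weighting by the prior gives 1/3 · 8/45 = 8/135, 1/3 · 7/30 = 7/90, 1/3 · 4/15 = 4/45; with total 61/270.
Therefore the posterior P(jar C | data) = (4/45) / (61/270) = 24/61.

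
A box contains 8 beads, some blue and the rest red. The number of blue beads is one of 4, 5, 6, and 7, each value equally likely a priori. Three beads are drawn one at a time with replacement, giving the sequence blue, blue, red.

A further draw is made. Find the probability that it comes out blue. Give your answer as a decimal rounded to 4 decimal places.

Compute the likelihood of the observed sequence for each case: P(data | r = 4) = (4/8)(4/8)(4/8) = 0.125; P(data | r = 5) = (5/8)(5/8)(3/8) = 0.14648; P(data | r = 6) = (6/8)(6/8)(2/8) = 0.14062; P(data | r = 7) = (7/8)(7/8)(1/8) = 0.095703.
Weighting by the prior gives 1/4 · 0.125 = 0.03125, 1/4 · 0.14648 = 0.036621, 1/4 · 0.14062 = 0.035156, 1/4 · 0.095703 = 0.023926; with total 0.12695.
The posterior is then P(r = 4 | data) = 0.24615, P(r = 5 | data) = 0.28846, P(r = 6 | data) = 0.27692, P(r = 7 | data) = 0.18846.
Averaging over the posterior, P(blue next | data) = (1/2)(0.24615) + (5/8)(0.28846) + (3/4)(0.27692) + (7/8)(0.18846) = 0.67596.

0.6760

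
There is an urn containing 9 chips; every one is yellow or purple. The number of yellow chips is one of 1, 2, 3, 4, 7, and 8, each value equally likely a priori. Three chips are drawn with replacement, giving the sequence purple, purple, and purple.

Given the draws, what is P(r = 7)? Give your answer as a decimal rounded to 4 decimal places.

Under each hypothesis, the probability of the observed sequence is: P(data | r = 1) = (8/9)(8/9)(8/9) = 0.70233; P(data | r = 2) = (7/9)(7/9)(7/9) = 0.47051; P(data | r = 3) = (6/9)(6/9)(6/9) = 0.2963; P(data | r = 4) = (5/9)(5/9)(5/9) = 0.17147; P(data | r = 7) = (2/9)(2/9)(2/9) = 0.010974; P(data | r = 8) = (1/9)(1/9)(1/9) = 0.0013717.
Weighting by the prior gives 1/6 · 0.70233 = 0.11706, 1/6 · 0.47051 = 0.078418, 1/6 · 0.2963 = 0.049383, 1/6 · 0.17147 = 0.028578, 1/6 · 0.010974 = 0.001829, 1/6 · 0.0013717 = 0.00022862; summing to 0.27549.
Therefore the posterior P(r = 7 | data) = (0.001829) / (0.27549) = 0.006639.

0.0066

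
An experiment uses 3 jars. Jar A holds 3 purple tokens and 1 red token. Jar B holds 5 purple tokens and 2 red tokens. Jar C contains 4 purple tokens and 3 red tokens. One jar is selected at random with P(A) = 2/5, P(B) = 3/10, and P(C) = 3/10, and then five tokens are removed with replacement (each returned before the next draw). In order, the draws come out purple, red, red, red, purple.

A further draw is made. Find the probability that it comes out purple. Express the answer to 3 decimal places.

0.648

Under each hypothesis, the probability of the observed sequence is: P(data | jar A) = (3/4)(1/4)(1/4)(1/4)(3/4) = 0.0087891; P(data | jar B) = (5/7)(2/7)(2/7)(2/7)(5/7) = 0.0119; P(data | jar C) = (4/7)(3/7)(3/7)(3/7)(4/7) = 0.025704.
Multiplying each by its prior: 2/5 · 0.0087891 = 0.0035156, 3/10 · 0.0119 = 0.0035699, 3/10 · 0.025704 = 0.0077111; summing to 0.014797.
Normalising, the posterior is P(jar A | data) = 0.2376, P(jar B | data) = 0.24127, P(jar C | data) = 0.52114.
The predictive probability is P(purple next | data) = (3/4)(0.2376) + (5/7)(0.24127) + (4/7)(0.52114) = 0.64832.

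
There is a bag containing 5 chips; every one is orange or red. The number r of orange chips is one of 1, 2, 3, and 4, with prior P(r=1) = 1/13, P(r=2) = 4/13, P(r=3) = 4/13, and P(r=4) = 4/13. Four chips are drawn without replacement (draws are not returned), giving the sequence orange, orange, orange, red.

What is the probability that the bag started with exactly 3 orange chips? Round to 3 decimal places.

0.333

Compute the likelihood of the observed sequence for each case: P(data | r = 1) = (1/5)(0/4) = 0; P(data | r = 2) = (2/5)(1/4)(0/3) = 0; P(data | r = 3) = (3/5)(2/4)(1/3)(2/2) = 1/10; P(data | r = 4) = (4/5)(3/4)(2/3)(1/2) = 1/5.
Multiplying each by its prior: 1/13 · 0 = 0, 4/13 · 0 = 0, 4/13 · 1/10 = 2/65, 4/13 · 1/5 = 4/65; with total 6/65.
Hence P(r = 3 | data) = (2/65) / (6/65) = 1/3.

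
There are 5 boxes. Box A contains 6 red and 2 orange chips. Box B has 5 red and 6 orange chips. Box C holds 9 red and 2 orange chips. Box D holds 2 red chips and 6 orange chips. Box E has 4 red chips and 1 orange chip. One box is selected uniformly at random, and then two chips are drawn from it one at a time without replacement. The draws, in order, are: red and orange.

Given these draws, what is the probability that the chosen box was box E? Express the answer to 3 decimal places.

The likelihood of the observed sequence under each hypothesis: P(data | box A) = (6/8)(2/7) = 3/14; P(data | box B) = (5/11)(6/10) = 3/11; P(data | box C) = (9/11)(2/10) = 9/55; P(data | box D) = (2/8)(6/7) = 3/14; P(data | box E) = (4/5)(1/4) = 1/5.
Weighting by the prior gives 1/5 · 3/14 = 3/70, 1/5 · 3/11 = 3/55, 1/5 · 9/55 = 9/275, 1/5 · 3/14 = 3/70, 1/5 · 1/5 = 1/25; summing to 82/385.
So P(box E | data) = (1/25) / (82/385) = 77/410.

0.188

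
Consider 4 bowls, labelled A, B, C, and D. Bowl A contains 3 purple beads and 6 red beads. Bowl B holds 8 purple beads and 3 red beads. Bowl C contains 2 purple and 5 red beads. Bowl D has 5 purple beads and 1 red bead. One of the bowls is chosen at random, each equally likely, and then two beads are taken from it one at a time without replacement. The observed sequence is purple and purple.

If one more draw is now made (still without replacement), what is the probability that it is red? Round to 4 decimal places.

0.3485

The likelihood of the observed sequence under each hypothesis: P(data | bowl A) = (3/9)(2/8) = 0.083333; P(data | bowl B) = (8/11)(7/10) = 0.50909; P(data | bowl C) = (2/7)(1/6) = 0.047619; P(data | bowl D) = (5/6)(4/5) = 0.66667.
Multiplying each by its prior: 1/4 · 0.083333 = 0.020833, 1/4 · 0.50909 = 0.12727, 1/4 · 0.047619 = 0.011905, 1/4 · 0.66667 = 0.16667; summing to 0.32668.
Dividing through by the total gives posterior P(bowl A | data) = 0.063773, P(bowl B | data) = 0.3896, P(bowl C | data) = 0.036442, P(bowl D | data) = 0.51019.
So P(red next | data) = Σ P(red next | H) P(H | data) = (6/7)(0.063773) + (1/3)(0.3896) + (1)(0.036442) + (1/4)(0.51019) = 0.34852.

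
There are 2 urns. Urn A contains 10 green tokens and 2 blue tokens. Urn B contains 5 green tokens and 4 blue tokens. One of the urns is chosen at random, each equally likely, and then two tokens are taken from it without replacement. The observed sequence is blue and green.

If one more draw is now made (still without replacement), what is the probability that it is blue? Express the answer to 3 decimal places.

0.313

Under each hypothesis, the probability of the observed sequence is: P(data | urn A) = (2/12)(10/11) = 5/33; P(data | urn B) = (4/9)(5/8) = 5/18.
Multiplying each by its prior: 1/2 · 5/33 = 5/66, 1/2 · 5/18 = 5/36; with total 85/396.
Dividing through by the total gives posterior P(urn A | data) = 6/17, P(urn B | data) = 11/17.
Averaging over the posterior, P(blue next | data) = (1/10)(6/17) + (3/7)(11/17) = 186/595.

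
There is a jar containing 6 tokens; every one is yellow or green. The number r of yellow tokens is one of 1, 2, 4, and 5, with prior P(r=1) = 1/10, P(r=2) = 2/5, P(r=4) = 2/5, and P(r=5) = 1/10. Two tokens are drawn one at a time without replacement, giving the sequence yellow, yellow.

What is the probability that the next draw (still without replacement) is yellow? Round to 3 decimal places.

Compute the likelihood of the observed sequence for each case: P(data | r = 1) = (1/6)(0/5) = 0; P(data | r = 2) = (2/6)(1/5) = 1/15; P(data | r = 4) = (4/6)(3/5) = 2/5; P(data | r = 5) = (5/6)(4/5) = 2/3.
The prior-weighted likelihoods are 1/10 · 0 = 0, 2/5 · 1/15 = 2/75, 2/5 · 2/5 = 4/25, 1/10 · 2/3 = 1/15; with total 19/75.
The posterior is then P(r = 1 | data) = 0, P(r = 2 | data) = 2/19, P(r = 4 | data) = 12/19, P(r = 5 | data) = 5/19.
So P(yellow next | data) = Σ P(yellow next | H) P(H | data) = (0)(2/19) + (1/2)(12/19) + (3/4)(5/19) = 39/76.

0.513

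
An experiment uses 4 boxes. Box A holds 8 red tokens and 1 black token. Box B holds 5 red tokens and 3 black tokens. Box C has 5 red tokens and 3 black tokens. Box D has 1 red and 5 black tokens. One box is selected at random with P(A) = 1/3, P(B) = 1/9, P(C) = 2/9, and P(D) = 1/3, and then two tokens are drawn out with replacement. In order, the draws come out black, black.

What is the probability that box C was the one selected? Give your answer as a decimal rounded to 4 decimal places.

Compute the likelihood of the observed sequence for each case: P(data | box A) = (1/9)(1/9) = 0.012346; P(data | box B) = (3/8)(3/8) = 0.14062; P(data | box C) = (3/8)(3/8) = 0.14062; P(data | box D) = (5/6)(5/6) = 0.69444.
Weighting by the prior gives 1/3 · 0.012346 = 0.0041152, 1/9 · 0.14062 = 0.015625, 2/9 · 0.14062 = 0.03125, 1/3 · 0.69444 = 0.23148; these sum to 0.28247.
Hence P(box C | data) = (0.03125) / (0.28247) = 0.11063.

0.1106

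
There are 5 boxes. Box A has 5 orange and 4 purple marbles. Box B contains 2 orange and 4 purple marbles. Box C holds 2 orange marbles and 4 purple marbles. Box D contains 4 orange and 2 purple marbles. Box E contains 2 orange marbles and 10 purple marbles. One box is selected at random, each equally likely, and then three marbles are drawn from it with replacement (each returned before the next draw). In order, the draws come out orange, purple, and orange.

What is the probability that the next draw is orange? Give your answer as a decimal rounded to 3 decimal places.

0.500

Under each hypothesis, the probability of the observed sequence is: P(data | box A) = (5/9)(4/9)(5/9) = 0.13717; P(data | box B) = (2/6)(4/6)(2/6) = 0.074074; P(data | box C) = (2/6)(4/6)(2/6) = 0.074074; P(data | box D) = (4/6)(2/6)(4/6) = 0.14815; P(data | box E) = (2/12)(10/12)(2/12) = 0.023148.
The prior-weighted likelihoods are 1/5 · 0.13717 = 0.027435, 1/5 · 0.074074 = 0.014815, 1/5 · 0.074074 = 0.014815, 1/5 · 0.14815 = 0.02963, 1/5 · 0.023148 = 0.0046296; these sum to 0.091324.
The posterior is then P(box A | data) = 0.30041, P(box B | data) = 0.16222, P(box C | data) = 0.16222, P(box D | data) = 0.32445, P(box E | data) = 0.050695.
The predictive probability is P(orange next | data) = (5/9)(0.30041) + (1/3)(0.16222) + (1/3)(0.16222) + (2/3)(0.32445) + (1/6)(0.050695) = 0.49979.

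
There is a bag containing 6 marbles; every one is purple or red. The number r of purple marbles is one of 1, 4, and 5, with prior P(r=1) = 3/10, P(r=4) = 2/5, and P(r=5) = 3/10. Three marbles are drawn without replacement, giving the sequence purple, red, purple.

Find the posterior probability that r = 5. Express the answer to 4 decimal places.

0.3846

For each hypothesis, P(data | H) works out to: P(data | r = 1) = (1/6)(5/5)(0/4) = 0; P(data | r = 4) = (4/6)(2/5)(3/4) = 1/5; P(data | r = 5) = (5/6)(1/5)(4/4) = 1/6.
The prior-weighted likelihoods are 3/10 · 0 = 0, 2/5 · 1/5 = 2/25, 3/10 · 1/6 = 1/20; these sum to 13/100.
So P(r = 5 | data) = (1/20) / (13/100) = 5/13.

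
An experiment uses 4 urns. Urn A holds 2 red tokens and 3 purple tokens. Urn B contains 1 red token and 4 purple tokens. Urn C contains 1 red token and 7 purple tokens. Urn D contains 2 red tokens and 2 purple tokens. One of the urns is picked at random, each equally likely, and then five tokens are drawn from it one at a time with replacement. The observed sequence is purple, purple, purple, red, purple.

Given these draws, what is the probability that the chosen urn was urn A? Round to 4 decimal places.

0.2176

For each hypothesis, P(data | H) works out to: P(data | urn A) = (3/5)(3/5)(3/5)(2/5)(3/5) = 0.05184; P(data | urn B) = (4/5)(4/5)(4/5)(1/5)(4/5) = 0.08192; P(data | urn C) = (7/8)(7/8)(7/8)(1/8)(7/8) = 0.073273; P(data | urn D) = (2/4)(2/4)(2/4)(2/4)(2/4) = 0.03125.
The prior-weighted likelihoods are 1/4 · 0.05184 = 0.01296, 1/4 · 0.08192 = 0.02048, 1/4 · 0.073273 = 0.018318, 1/4 · 0.03125 = 0.0078125; these sum to 0.059571.
Hence P(urn A | data) = (0.01296) / (0.059571) = 0.21756.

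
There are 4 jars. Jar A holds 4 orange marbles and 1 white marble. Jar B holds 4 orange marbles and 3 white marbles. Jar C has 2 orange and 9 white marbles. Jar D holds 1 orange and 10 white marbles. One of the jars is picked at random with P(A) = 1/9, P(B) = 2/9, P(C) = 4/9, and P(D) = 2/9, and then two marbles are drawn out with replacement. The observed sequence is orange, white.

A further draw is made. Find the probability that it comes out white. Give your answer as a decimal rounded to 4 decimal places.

0.6234

The likelihood of the observed sequence under each hypothesis: P(data | jar A) = (4/5)(1/5) = 0.16; P(data | jar B) = (4/7)(3/7) = 0.2449; P(data | jar C) = (2/11)(9/11) = 0.14876; P(data | jar D) = (1/11)(10/11) = 0.082645.
The prior-weighted likelihoods are 1/9 · 0.16 = 0.017778, 2/9 · 0.2449 = 0.054422, 4/9 · 0.14876 = 0.066116, 2/9 · 0.082645 = 0.018365; summing to 0.15668.
Dividing through by the total gives posterior P(jar A | data) = 0.11346, P(jar B | data) = 0.34734, P(jar C | data) = 0.42198, P(jar D | data) = 0.11722.
The predictive probability is P(white next | data) = (1/5)(0.11346) + (3/7)(0.34734) + (9/11)(0.42198) + (10/11)(0.11722) = 0.62337.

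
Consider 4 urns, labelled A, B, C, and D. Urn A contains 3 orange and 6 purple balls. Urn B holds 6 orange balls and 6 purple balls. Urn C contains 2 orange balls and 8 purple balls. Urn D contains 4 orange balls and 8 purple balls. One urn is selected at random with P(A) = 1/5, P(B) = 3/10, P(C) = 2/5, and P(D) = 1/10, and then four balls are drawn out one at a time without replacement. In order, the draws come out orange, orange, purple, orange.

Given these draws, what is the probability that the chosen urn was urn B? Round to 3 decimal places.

The likelihood of the observed sequence under each hypothesis: P(data | urn A) = (3/9)(2/8)(6/7)(1/6) = 0.011905; P(data | urn B) = (6/12)(5/11)(6/10)(4/9) = 0.060606; P(data | urn C) = (2/10)(1/9)(8/8)(0/7) = 0; P(data | urn D) = (4/12)(3/11)(8/10)(2/9) = 0.016162.
Multiplying each by its prior: 1/5 · 0.011905 = 0.002381, 3/10 · 0.060606 = 0.018182, 2/5 · 0 = 0, 1/10 · 0.016162 = 0.0016162; summing to 0.022179.
Hence P(urn B | data) = (0.018182) / (0.022179) = 0.81978.

0.820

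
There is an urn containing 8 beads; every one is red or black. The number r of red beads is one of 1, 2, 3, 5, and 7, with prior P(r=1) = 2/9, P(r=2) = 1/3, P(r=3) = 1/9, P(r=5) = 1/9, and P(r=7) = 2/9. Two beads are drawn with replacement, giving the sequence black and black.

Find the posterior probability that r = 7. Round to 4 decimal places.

0.0083

Compute the likelihood of the observed sequence for each case: P(data | r = 1) = (7/8)(7/8) = 49/64; P(data | r = 2) = (6/8)(6/8) = 9/16; P(data | r = 3) = (5/8)(5/8) = 25/64; P(data | r = 5) = (3/8)(3/8) = 9/64; P(data | r = 7) = (1/8)(1/8) = 1/64.
The prior-weighted likelihoods are 2/9 · 49/64 = 49/288, 1/3 · 9/16 = 3/16, 1/9 · 25/64 = 25/576, 1/9 · 9/64 = 1/64, 2/9 · 1/64 = 1/288; summing to 121/288.
By Bayes' rule, P(r = 7 | data) = (1/288) / (121/288) = 1/121.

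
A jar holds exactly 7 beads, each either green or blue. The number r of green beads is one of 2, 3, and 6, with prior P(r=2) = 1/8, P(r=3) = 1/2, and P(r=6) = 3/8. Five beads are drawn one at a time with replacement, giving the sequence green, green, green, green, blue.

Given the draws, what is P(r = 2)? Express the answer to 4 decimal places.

Under each hypothesis, the probability of the observed sequence is: P(data | r = 2) = (2/7)(2/7)(2/7)(2/7)(5/7) = 0.0047599; P(data | r = 3) = (3/7)(3/7)(3/7)(3/7)(4/7) = 0.019278; P(data | r = 6) = (6/7)(6/7)(6/7)(6/7)(1/7) = 0.077111.
Multiplying each by its prior: 1/8 · 0.0047599 = 0.00059499, 1/2 · 0.019278 = 0.0096388, 3/8 · 0.077111 = 0.028917; these sum to 0.03915.
Therefore the posterior P(r = 2 | data) = (0.00059499) / (0.03915) = 0.015198.

0.0152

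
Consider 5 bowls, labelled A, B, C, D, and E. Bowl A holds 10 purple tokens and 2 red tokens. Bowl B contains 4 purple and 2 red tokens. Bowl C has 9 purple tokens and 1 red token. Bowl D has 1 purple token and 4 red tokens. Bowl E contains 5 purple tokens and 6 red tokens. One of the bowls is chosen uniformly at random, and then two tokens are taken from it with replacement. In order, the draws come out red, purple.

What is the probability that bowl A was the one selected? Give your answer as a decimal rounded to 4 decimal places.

0.1617

For each hypothesis, P(data | H) works out to: P(data | bowl A) = (2/12)(10/12) = 0.13889; P(data | bowl B) = (2/6)(4/6) = 0.22222; P(data | bowl C) = (1/10)(9/10) = 0.09; P(data | bowl D) = (4/5)(1/5) = 0.16; P(data | bowl E) = (6/11)(5/11) = 0.24793.
Multiplying each by its prior: 1/5 · 0.13889 = 0.027778, 1/5 · 0.22222 = 0.044444, 1/5 · 0.09 = 0.018, 1/5 · 0.16 = 0.032, 1/5 · 0.24793 = 0.049587; with total 0.17181.
By Bayes' rule, P(bowl A | data) = (0.027778) / (0.17181) = 0.16168.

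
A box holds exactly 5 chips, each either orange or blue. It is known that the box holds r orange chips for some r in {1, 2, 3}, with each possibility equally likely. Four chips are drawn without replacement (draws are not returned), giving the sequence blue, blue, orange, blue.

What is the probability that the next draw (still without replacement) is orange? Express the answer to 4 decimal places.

0.3333

The likelihood of the observed sequence under each hypothesis: P(data | r = 1) = (4/5)(3/4)(1/3)(2/2) = 1/5; P(data | r = 2) = (3/5)(2/4)(2/3)(1/2) = 1/10; P(data | r = 3) = (2/5)(1/4)(3/3)(0/2) = 0.
Weighting by the prior gives 1/3 · 1/5 = 1/15, 1/3 · 1/10 = 1/30, 1/3 · 0 = 0; summing to 1/10.
The posterior is then P(r = 1 | data) = 2/3, P(r = 2 | data) = 1/3, P(r = 3 | data) = 0.
Averaging over the posterior, P(orange next | data) = (0)(2/3) + (1)(1/3) = 1/3.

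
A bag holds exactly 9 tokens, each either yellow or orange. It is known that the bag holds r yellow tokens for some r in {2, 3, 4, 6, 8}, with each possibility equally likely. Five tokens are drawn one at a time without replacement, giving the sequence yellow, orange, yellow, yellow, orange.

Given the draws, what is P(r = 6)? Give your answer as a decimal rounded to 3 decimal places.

The likelihood of the observed sequence under each hypothesis: P(data | r = 2) = (2/9)(7/8)(1/7)(0/6) = 0; P(data | r = 3) = (3/9)(6/8)(2/7)(1/6)(5/5) = 0.011905; P(data | r = 4) = (4/9)(5/8)(3/7)(2/6)(4/5) = 0.031746; P(data | r = 6) = (6/9)(3/8)(5/7)(4/6)(2/5) = 0.047619; P(data | r = 8) = (8/9)(1/8)(7/7)(6/6)(0/5) = 0.
Weighting by the prior gives 1/5 · 0 = 0, 1/5 · 0.011905 = 0.002381, 1/5 · 0.031746 = 0.0063492, 1/5 · 0.047619 = 0.0095238, 1/5 · 0 = 0; summing to 0.018254.
Hence P(r = 6 | data) = (0.0095238) / (0.018254) = 0.52174.

0.522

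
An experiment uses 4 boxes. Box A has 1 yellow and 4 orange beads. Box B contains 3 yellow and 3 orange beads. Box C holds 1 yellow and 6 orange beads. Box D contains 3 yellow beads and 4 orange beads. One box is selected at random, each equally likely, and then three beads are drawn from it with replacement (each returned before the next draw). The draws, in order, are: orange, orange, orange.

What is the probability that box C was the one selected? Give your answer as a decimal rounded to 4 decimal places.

0.4333

The likelihood of the observed sequence under each hypothesis: P(data | box A) = (4/5)(4/5)(4/5) = 0.512; P(data | box B) = (3/6)(3/6)(3/6) = 0.125; P(data | box C) = (6/7)(6/7)(6/7) = 0.62974; P(data | box D) = (4/7)(4/7)(4/7) = 0.18659.
The prior-weighted likelihoods are 1/4 · 0.512 = 0.128, 1/4 · 0.125 = 0.03125, 1/4 · 0.62974 = 0.15743, 1/4 · 0.18659 = 0.046647; these sum to 0.36333.
Therefore the posterior P(box C | data) = (0.15743) / (0.36333) = 0.43331.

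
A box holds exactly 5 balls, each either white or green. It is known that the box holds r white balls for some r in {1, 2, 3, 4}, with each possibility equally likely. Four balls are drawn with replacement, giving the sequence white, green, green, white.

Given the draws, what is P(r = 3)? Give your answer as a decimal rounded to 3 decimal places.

0.346

The likelihood of the observed sequence under each hypothesis: P(data | r = 1) = (1/5)(4/5)(4/5)(1/5) = 16/625; P(data | r = 2) = (2/5)(3/5)(3/5)(2/5) = 36/625; P(data | r = 3) = (3/5)(2/5)(2/5)(3/5) = 36/625; P(data | r = 4) = (4/5)(1/5)(1/5)(4/5) = 16/625.
Weighting by the prior gives 1/4 · 16/625 = 4/625, 1/4 · 36/625 = 9/625, 1/4 · 36/625 = 9/625, 1/4 · 16/625 = 4/625; with total 26/625.
Hence P(r = 3 | data) = (9/625) / (26/625) = 9/26.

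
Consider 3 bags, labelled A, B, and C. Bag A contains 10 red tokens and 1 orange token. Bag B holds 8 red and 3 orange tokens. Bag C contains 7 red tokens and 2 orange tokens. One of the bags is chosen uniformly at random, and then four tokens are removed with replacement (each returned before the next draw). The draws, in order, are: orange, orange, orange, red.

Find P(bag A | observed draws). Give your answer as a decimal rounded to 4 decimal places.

Compute the likelihood of the observed sequence for each case: P(data | bag A) = (1/11)(1/11)(1/11)(10/11) = 0.00068301; P(data | bag B) = (3/11)(3/11)(3/11)(8/11) = 0.014753; P(data | bag C) = (2/9)(2/9)(2/9)(7/9) = 0.0085353.
Weighting by the prior gives 1/3 · 0.00068301 = 0.00022767, 1/3 · 0.014753 = 0.0049177, 1/3 · 0.0085353 = 0.0028451; with total 0.0079905.
Therefore the posterior P(bag A | data) = (0.00022767) / (0.0079905) = 0.028493.

0.0285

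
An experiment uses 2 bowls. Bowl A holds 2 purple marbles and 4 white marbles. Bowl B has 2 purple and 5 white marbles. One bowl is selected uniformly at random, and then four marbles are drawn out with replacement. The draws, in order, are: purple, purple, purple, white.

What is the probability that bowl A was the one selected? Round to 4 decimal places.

Under each hypothesis, the probability of the observed sequence is: P(data | bowl A) = (2/6)(2/6)(2/6)(4/6) = 0.024691; P(data | bowl B) = (2/7)(2/7)(2/7)(5/7) = 0.01666.
Weighting by the prior gives 1/2 · 0.024691 = 0.012346, 1/2 · 0.01666 = 0.0083299; summing to 0.020676.
Therefore the posterior P(bowl A | data) = (0.012346) / (0.020676) = 0.59712.

0.5971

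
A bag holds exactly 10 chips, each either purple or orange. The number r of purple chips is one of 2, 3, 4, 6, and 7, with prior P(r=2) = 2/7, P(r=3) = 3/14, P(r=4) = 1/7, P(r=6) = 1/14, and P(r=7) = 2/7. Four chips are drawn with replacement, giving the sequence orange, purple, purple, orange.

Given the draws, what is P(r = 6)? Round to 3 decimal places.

Under each hypothesis, the probability of the observed sequence is: P(data | r = 2) = (8/10)(2/10)(2/10)(8/10) = 0.0256; P(data | r = 3) = (7/10)(3/10)(3/10)(7/10) = 0.0441; P(data | r = 4) = (6/10)(4/10)(4/10)(6/10) = 0.0576; P(data | r = 6) = (4/10)(6/10)(6/10)(4/10) = 0.0576; P(data | r = 7) = (3/10)(7/10)(7/10)(3/10) = 0.0441.
Weighting by the prior gives 2/7 · 0.0256 = 0.0073143, 3/14 · 0.0441 = 0.00945, 1/7 · 0.0576 = 0.0082286, 1/14 · 0.0576 = 0.0041143, 2/7 · 0.0441 = 0.0126; with total 0.041707.
So P(r = 6 | data) = (0.0041143) / (0.041707) = 0.098647.

0.099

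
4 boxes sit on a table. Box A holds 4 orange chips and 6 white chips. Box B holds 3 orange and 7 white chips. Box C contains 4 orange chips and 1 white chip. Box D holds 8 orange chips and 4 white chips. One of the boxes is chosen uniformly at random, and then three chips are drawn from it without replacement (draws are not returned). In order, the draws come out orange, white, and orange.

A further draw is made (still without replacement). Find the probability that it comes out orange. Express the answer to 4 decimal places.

For each hypothesis, P(data | H) works out to: P(data | box A) = (4/10)(6/9)(3/8) = 0.1; P(data | box B) = (3/10)(7/9)(2/8) = 0.058333; P(data | box C) = (4/5)(1/4)(3/3) = 0.2; P(data | box D) = (8/12)(4/11)(7/10) = 0.1697.
Multiplying each by its prior: 1/4 · 0.1 = 0.025, 1/4 · 0.058333 = 0.014583, 1/4 · 0.2 = 0.05, 1/4 · 0.1697 = 0.042424; these sum to 0.13201.
Normalising, the posterior is P(box A | data) = 0.18938, P(box B | data) = 0.11047, P(box C | data) = 0.37877, P(box D | data) = 0.32138.
Averaging over the posterior, P(orange next | data) = (2/7)(0.18938) + (1/7)(0.11047) + (1)(0.37877) + (2/3)(0.32138) = 0.66291.

0.6629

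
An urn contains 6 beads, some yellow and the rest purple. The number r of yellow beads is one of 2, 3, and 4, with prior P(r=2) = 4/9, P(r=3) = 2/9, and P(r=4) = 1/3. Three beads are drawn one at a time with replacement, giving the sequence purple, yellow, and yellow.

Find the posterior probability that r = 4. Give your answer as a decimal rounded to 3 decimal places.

0.449

Compute the likelihood of the observed sequence for each case: P(data | r = 2) = (4/6)(2/6)(2/6) = 2/27; P(data | r = 3) = (3/6)(3/6)(3/6) = 1/8; P(data | r = 4) = (2/6)(4/6)(4/6) = 4/27.
The prior-weighted likelihoods are 4/9 · 2/27 = 8/243, 2/9 · 1/8 = 1/36, 1/3 · 4/27 = 4/81; these sum to 107/972.
Hence P(r = 4 | data) = (4/81) / (107/972) = 48/107.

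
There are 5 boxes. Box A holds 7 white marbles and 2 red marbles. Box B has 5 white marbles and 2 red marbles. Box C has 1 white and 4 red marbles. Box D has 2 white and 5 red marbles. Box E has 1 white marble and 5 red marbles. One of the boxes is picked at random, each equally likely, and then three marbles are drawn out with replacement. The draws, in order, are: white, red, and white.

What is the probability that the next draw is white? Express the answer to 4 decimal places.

0.5985

Compute the likelihood of the observed sequence for each case: P(data | box A) = (7/9)(2/9)(7/9) = 0.13443; P(data | box B) = (5/7)(2/7)(5/7) = 0.14577; P(data | box C) = (1/5)(4/5)(1/5) = 0.032; P(data | box D) = (2/7)(5/7)(2/7) = 0.058309; P(data | box E) = (1/6)(5/6)(1/6) = 0.023148.
Multiplying each by its prior: 1/5 · 0.13443 = 0.026886, 1/5 · 0.14577 = 0.029155, 1/5 · 0.032 = 0.0064, 1/5 · 0.058309 = 0.011662, 1/5 · 0.023148 = 0.0046296; with total 0.078732.
The posterior is then P(box A | data) = 0.34149, P(box B | data) = 0.3703, P(box C | data) = 0.081288, P(box D | data) = 0.14812, P(box E | data) = 0.058802.
So P(white next | data) = Σ P(white next | H) P(H | data) = (7/9)(0.34149) + (5/7)(0.3703) + (1/5)(0.081288) + (2/7)(0.14812) + (1/6)(0.058802) = 0.59848.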